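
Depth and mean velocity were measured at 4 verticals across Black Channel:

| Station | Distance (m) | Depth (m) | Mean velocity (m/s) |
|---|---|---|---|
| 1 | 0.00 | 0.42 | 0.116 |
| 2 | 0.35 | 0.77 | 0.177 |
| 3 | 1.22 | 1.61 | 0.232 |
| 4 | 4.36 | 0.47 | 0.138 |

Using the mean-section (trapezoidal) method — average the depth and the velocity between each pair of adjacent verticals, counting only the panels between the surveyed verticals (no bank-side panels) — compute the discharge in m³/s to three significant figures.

Panel 1-2: Δb = 0.35 m, d̄ = (0.42+0.77)/2 = 0.595, v̄ = (0.116+0.177)/2 = 0.1465 → q = 0.35×0.595×0.1465 = 0.03051 m³/s
Panel 2-3: Δb = 0.87 m, d̄ = (0.77+1.61)/2 = 1.19, v̄ = (0.177+0.232)/2 = 0.2045 → q = 0.87×1.19×0.2045 = 0.2117 m³/s
Panel 3-4: Δb = 3.14 m, d̄ = (1.61+0.47)/2 = 1.04, v̄ = (0.232+0.138)/2 = 0.185 → q = 3.14×1.04×0.185 = 0.6041 m³/s
Q = Σ q = 0.8464 m³/s

0.846 m³/s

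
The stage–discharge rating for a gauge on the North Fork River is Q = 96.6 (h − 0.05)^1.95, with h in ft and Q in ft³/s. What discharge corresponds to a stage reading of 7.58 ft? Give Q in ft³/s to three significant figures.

Q = 96.6 × (7.58 − 0.05)^1.95 = 96.6 × 7.53^1.95 = 4951 ft³/s

4950 ft³/s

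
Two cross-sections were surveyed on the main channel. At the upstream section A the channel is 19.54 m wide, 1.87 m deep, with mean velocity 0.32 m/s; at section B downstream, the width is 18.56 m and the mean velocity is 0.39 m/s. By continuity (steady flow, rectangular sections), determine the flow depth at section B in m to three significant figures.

Q = A₁V₁ = (19.54×1.87) × 0.32 = 11.69 m³/s
d₂ = Q/(b₂ V₂) = 11.69/(18.56×0.39) = 1.615 m

1.62 m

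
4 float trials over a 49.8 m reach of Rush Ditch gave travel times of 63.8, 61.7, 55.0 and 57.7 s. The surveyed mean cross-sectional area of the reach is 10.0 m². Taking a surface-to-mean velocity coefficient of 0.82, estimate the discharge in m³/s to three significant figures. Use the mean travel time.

6.86 m³/s

t̄ = (63.8 + 61.7 + 55.0 + 57.7) / 4 = 59.55 s
v_surface = L / t̄ = 49.8 / 59.55 = 0.8363 m/s
v_mean = 0.82 × 0.8363 = 0.6857 m/s
Q = A × v_mean = 10.0 × 0.6857 = 6.857 m³/s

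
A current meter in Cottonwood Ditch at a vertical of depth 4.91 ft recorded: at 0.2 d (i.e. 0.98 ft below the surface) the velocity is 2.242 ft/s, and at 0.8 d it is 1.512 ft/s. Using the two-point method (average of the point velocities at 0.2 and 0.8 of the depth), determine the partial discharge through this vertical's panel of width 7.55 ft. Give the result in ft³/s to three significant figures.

69.6 ft³/s

v̄ = (2.242 + 1.512) / 2 = 1.877 ft/s
q = v̄ × d × w = 1.877 × 4.91 × 7.55 = 69.58 ft³/s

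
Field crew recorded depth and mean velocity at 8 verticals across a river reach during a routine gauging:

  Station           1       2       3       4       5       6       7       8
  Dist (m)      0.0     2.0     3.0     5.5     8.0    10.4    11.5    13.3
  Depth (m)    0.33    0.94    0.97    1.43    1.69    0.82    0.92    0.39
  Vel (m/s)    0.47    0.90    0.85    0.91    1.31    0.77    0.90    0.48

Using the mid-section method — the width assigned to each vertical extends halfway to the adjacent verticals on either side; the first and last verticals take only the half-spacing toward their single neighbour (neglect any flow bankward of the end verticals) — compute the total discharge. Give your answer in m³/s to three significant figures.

14.0 m³/s

w_1 = (2.0 − 0.0)/2 = 1 m; q_1 = 0.47 × 0.33 × 1 = 0.1551 m³/s
w_2 = (3.0 − 0.0)/2 = 1.5 m; q_2 = 0.90 × 0.94 × 1.5 = 1.269 m³/s
w_3 = (5.5 − 2.0)/2 = 1.75 m; q_3 = 0.85 × 0.97 × 1.75 = 1.443 m³/s
w_4 = (8.0 − 3.0)/2 = 2.5 m; q_4 = 0.91 × 1.43 × 2.5 = 3.253 m³/s
w_5 = (10.4 − 5.5)/2 = 2.45 m; q_5 = 1.31 × 1.69 × 2.45 = 5.424 m³/s
w_6 = (11.5 − 8.0)/2 = 1.75 m; q_6 = 0.77 × 0.82 × 1.75 = 1.105 m³/s
w_7 = (13.3 − 10.4)/2 = 1.45 m; q_7 = 0.90 × 0.92 × 1.45 = 1.201 m³/s
w_8 = (13.3 − 11.5)/2 = 0.9 m; q_8 = 0.48 × 0.39 × 0.9 = 0.1685 m³/s
Q = Σ qᵢ = 14.02 m³/s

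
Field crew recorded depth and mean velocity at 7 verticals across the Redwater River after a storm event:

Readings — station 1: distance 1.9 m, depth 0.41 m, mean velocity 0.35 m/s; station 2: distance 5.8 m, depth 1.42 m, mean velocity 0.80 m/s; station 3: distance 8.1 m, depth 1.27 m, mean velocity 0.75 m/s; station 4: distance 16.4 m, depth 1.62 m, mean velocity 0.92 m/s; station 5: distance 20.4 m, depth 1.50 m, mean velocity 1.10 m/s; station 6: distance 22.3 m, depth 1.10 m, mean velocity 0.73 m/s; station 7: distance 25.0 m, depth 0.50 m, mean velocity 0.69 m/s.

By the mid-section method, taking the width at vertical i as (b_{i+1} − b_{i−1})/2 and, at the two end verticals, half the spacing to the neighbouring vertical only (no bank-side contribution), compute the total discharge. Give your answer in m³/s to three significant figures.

25.2 m³/s

w_1 = (5.8 − 1.9)/2 = 1.95 m; q_1 = 0.35 × 0.41 × 1.95 = 0.2798 m³/s
w_2 = (8.1 − 1.9)/2 = 3.1 m; q_2 = 0.80 × 1.42 × 3.1 = 3.522 m³/s
w_3 = (16.4 − 5.8)/2 = 5.3 m; q_3 = 0.75 × 1.27 × 5.3 = 5.048 m³/s
w_4 = (20.4 − 8.1)/2 = 6.15 m; q_4 = 0.92 × 1.62 × 6.15 = 9.166 m³/s
w_5 = (22.3 − 16.4)/2 = 2.95 m; q_5 = 1.10 × 1.50 × 2.95 = 4.868 m³/s
w_6 = (25.0 − 20.4)/2 = 2.3 m; q_6 = 0.73 × 1.10 × 2.3 = 1.847 m³/s
w_7 = (25.0 − 22.3)/2 = 1.35 m; q_7 = 0.69 × 0.50 × 1.35 = 0.4658 m³/s
Q = Σ qᵢ = 25.20 m³/s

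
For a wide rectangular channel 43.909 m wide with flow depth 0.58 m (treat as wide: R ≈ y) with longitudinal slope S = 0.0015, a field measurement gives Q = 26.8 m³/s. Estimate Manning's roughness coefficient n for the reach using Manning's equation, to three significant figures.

0.0256

A = b·y = 43.909 × 0.58 = 25.47 m²
Wide channel: R ≈ y = 0.58 m
n = (1/Q)·A·R^(2/3)·S^(1/2) = (1/26.8) × 25.47 × 0.6955 × 0.03873 = 0.02560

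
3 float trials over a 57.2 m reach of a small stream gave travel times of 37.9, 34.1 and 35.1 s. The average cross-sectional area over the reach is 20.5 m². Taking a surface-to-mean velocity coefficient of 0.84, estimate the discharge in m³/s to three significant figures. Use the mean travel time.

t̄ = (37.9 + 34.1 + 35.1) / 3 = 35.7 s
v_surface = L / t̄ = 57.2 / 35.7 = 1.602 m/s
v_mean = 0.84 × 1.602 = 1.346 m/s
Q = A × v_mean = 20.5 × 1.346 = 27.59 m³/s

27.6 m³/s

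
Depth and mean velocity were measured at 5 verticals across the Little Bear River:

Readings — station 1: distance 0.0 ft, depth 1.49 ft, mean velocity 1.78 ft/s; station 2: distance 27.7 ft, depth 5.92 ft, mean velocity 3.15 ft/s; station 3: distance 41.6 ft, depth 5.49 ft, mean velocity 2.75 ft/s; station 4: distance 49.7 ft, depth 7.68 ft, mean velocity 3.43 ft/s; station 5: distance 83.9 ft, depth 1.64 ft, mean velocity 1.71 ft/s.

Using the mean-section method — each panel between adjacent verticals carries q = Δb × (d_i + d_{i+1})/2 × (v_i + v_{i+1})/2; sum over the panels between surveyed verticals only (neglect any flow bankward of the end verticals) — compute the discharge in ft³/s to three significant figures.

Panel 1-2: Δb = 27.7 ft, d̄ = (1.49+5.92)/2 = 3.705, v̄ = (1.78+3.15)/2 = 2.465 → q = 27.7×3.705×2.465 = 253.0 ft³/s
Panel 2-3: Δb = 13.9 ft, d̄ = (5.92+5.49)/2 = 5.705, v̄ = (3.15+2.75)/2 = 2.95 → q = 13.9×5.705×2.95 = 233.9 ft³/s
Panel 3-4: Δb = 8.1 ft, d̄ = (5.49+7.68)/2 = 6.585, v̄ = (2.75+3.43)/2 = 3.09 → q = 8.1×6.585×3.09 = 164.8 ft³/s
Panel 4-5: Δb = 34.2 ft, d̄ = (7.68+1.64)/2 = 4.66, v̄ = (3.43+1.71)/2 = 2.57 → q = 34.2×4.66×2.57 = 409.6 ft³/s
Q = Σ q = 1061 ft³/s

1060 ft³/s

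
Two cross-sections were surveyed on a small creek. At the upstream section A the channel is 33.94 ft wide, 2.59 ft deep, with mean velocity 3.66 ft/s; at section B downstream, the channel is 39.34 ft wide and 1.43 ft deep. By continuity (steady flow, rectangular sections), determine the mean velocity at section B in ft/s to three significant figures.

5.72 ft/s

Q = A₁V₁ = (33.94×2.59) × 3.66 = 321.7 ft³/s
A₂ = 39.34 × 1.43 = 56.26 ft²
V₂ = Q/A₂ = 321.7/56.26 = 5.719 ft/s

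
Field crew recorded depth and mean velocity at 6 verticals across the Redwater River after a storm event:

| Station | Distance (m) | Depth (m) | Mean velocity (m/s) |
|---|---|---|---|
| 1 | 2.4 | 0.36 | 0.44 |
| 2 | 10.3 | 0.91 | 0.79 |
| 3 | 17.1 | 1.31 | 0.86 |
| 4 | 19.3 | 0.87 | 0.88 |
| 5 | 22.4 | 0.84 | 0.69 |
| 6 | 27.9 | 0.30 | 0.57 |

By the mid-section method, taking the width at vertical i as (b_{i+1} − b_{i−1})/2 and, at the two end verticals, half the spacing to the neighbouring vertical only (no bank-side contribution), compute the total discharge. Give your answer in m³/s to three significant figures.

w_1 = (10.3 − 2.4)/2 = 3.95 m; q_1 = 0.44 × 0.36 × 3.95 = 0.6257 m³/s
w_2 = (17.1 − 2.4)/2 = 7.35 m; q_2 = 0.79 × 0.91 × 7.35 = 5.284 m³/s
w_3 = (19.3 − 10.3)/2 = 4.5 m; q_3 = 0.86 × 1.31 × 4.5 = 5.070 m³/s
w_4 = (22.4 − 17.1)/2 = 2.65 m; q_4 = 0.88 × 0.87 × 2.65 = 2.029 m³/s
w_5 = (27.9 − 19.3)/2 = 4.3 m; q_5 = 0.69 × 0.84 × 4.3 = 2.492 m³/s
w_6 = (27.9 − 22.4)/2 = 2.75 m; q_6 = 0.57 × 0.30 × 2.75 = 0.4703 m³/s
Q = Σ qᵢ = 15.97 m³/s

16.0 m³/s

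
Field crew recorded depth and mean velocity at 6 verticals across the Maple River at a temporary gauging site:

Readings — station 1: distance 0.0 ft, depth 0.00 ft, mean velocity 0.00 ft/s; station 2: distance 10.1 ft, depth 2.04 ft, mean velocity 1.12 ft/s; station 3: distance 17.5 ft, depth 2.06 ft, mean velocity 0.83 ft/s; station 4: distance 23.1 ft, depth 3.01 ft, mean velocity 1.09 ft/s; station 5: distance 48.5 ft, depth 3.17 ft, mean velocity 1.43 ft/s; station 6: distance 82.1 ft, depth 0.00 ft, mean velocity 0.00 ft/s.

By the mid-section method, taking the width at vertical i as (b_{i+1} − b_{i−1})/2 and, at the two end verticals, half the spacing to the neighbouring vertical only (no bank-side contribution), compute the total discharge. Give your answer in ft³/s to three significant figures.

w_2 = (17.5 − 0.0)/2 = 8.75 ft; q_2 = 1.12 × 2.04 × 8.75 = 19.99 ft³/s
w_3 = (23.1 − 10.1)/2 = 6.5 ft; q_3 = 0.83 × 2.06 × 6.5 = 11.11 ft³/s
w_4 = (48.5 − 17.5)/2 = 15.5 ft; q_4 = 1.09 × 3.01 × 15.5 = 50.85 ft³/s
w_5 = (82.1 − 23.1)/2 = 29.5 ft; q_5 = 1.43 × 3.17 × 29.5 = 133.7 ft³/s
Stations 1, 6 contribute zero (depth or velocity is 0).
Q = Σ qᵢ = 215.7 ft³/s

216 ft³/s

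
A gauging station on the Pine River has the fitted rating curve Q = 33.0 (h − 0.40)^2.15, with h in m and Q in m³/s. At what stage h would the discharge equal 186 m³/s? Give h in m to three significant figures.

2.64 m

h − h₀ = (Q/C)^(1/b) = (186/33.0)^(1/2.15) = 2.235 m
h = 0.40 + 2.235 = 2.635 m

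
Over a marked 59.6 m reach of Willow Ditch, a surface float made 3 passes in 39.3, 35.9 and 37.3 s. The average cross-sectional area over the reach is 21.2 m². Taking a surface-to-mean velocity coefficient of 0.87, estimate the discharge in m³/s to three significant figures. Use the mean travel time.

29.3 m³/s

t̄ = (39.3 + 35.9 + 37.3) / 3 = 37.5 s
v_surface = L / t̄ = 59.6 / 37.5 = 1.589 m/s
v_mean = 0.87 × 1.589 = 1.383 m/s
Q = A × v_mean = 21.2 × 1.383 = 29.31 m³/s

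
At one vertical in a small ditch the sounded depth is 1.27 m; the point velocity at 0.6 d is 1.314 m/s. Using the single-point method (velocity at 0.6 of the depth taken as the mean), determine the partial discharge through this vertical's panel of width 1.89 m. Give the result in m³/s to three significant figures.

v̄ = v₀.₆ = 1.314 m/s
q = v̄ × d × w = 1.314 × 1.27 × 1.89 = 3.154 m³/s

3.15 m³/s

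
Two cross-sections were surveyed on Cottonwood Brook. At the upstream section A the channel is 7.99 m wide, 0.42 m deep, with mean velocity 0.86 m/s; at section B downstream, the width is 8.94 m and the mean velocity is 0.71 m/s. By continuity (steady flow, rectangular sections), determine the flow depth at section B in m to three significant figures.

0.455 m

Q = A₁V₁ = (7.99×0.42) × 0.86 = 2.886 m³/s
d₂ = Q/(b₂ V₂) = 2.886/(8.94×0.71) = 0.4547 m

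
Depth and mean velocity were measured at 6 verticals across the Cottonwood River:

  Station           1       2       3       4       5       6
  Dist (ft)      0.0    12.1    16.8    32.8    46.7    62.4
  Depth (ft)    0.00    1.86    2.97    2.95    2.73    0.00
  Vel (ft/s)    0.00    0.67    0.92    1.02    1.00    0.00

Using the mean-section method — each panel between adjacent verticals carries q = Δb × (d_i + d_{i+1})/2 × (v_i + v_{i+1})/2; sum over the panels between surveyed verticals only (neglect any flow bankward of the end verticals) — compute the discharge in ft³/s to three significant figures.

Panel 1-2: Δb = 12.1 ft, d̄ = (0.00+1.86)/2 = 0.93, v̄ = (0.00+0.67)/2 = 0.335 → q = 12.1×0.93×0.335 = 3.770 ft³/s
Panel 2-3: Δb = 4.7 ft, d̄ = (1.86+2.97)/2 = 2.415, v̄ = (0.67+0.92)/2 = 0.795 → q = 4.7×2.415×0.795 = 9.024 ft³/s
Panel 3-4: Δb = 16 ft, d̄ = (2.97+2.95)/2 = 2.96, v̄ = (0.92+1.02)/2 = 0.97 → q = 16×2.96×0.97 = 45.94 ft³/s
Panel 4-5: Δb = 13.9 ft, d̄ = (2.95+2.73)/2 = 2.84, v̄ = (1.02+1.00)/2 = 1.01 → q = 13.9×2.84×1.01 = 39.87 ft³/s
Panel 5-6: Δb = 15.7 ft, d̄ = (2.73+0.00)/2 = 1.365, v̄ = (1.00+0.00)/2 = 0.5 → q = 15.7×1.365×0.5 = 10.72 ft³/s
Q = Σ q = 109.3 ft³/s

109 ft³/s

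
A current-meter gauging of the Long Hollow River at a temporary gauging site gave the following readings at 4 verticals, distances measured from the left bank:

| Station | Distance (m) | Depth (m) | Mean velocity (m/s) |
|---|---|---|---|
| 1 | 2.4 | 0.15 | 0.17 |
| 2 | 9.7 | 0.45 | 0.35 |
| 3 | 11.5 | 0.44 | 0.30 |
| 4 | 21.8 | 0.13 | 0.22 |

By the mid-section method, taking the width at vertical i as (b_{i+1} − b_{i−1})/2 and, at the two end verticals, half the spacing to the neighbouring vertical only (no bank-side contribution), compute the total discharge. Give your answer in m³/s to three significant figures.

1.76 m³/s

w_1 = (9.7 − 2.4)/2 = 3.65 m; q_1 = 0.17 × 0.15 × 3.65 = 0.09308 m³/s
w_2 = (11.5 − 2.4)/2 = 4.55 m; q_2 = 0.35 × 0.45 × 4.55 = 0.7166 m³/s
w_3 = (21.8 − 9.7)/2 = 6.05 m; q_3 = 0.30 × 0.44 × 6.05 = 0.7986 m³/s
w_4 = (21.8 − 11.5)/2 = 5.15 m; q_4 = 0.22 × 0.13 × 5.15 = 0.1473 m³/s
Q = Σ qᵢ = 1.756 m³/s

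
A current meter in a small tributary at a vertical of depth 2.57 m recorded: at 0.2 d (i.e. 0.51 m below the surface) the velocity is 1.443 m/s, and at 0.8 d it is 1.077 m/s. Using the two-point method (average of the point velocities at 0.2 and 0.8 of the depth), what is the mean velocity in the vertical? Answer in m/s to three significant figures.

1.26 m/s

v̄ = (1.443 + 1.077) / 2 = 1.260 m/s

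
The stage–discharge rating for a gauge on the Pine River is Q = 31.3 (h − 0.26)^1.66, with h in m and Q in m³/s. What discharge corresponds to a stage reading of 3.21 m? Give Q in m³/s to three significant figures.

189 m³/s

Q = 31.3 × (3.21 − 0.26)^1.66 = 31.3 × 2.95^1.66 = 188.6 m³/s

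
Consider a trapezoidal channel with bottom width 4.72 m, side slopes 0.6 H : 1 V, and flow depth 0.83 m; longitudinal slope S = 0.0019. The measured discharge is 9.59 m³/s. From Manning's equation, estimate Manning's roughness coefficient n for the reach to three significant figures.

A = (b + z·y)·y = (4.72 + 0.6×0.83)×0.83 = 4.331 m²
P = b + 2y√(1+z²) = 4.72 + 2×0.83×√(1+0.6²) = 6.656 m
R = A/P = 4.331/6.656 = 0.6507 m
n = (1/Q)·A·R^(2/3)·S^(1/2) = (1/9.59) × 4.331 × 0.7509 × 0.04359 = 0.01478

0.0148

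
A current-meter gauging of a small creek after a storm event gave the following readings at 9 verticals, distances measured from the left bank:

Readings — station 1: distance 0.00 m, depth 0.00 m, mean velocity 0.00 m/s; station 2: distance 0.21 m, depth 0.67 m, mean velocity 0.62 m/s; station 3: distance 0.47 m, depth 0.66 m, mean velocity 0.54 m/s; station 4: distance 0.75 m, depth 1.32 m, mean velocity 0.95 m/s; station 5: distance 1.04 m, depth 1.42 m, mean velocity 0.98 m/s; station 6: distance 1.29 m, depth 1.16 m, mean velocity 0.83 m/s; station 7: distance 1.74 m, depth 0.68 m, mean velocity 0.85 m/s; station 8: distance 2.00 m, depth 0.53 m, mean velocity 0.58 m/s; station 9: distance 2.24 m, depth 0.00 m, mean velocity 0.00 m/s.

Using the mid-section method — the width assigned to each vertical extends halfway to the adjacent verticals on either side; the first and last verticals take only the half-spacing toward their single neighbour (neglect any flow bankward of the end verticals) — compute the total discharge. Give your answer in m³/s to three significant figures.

1.55 m³/s

w_2 = (0.47 − 0.00)/2 = 0.235 m; q_2 = 0.62 × 0.67 × 0.235 = 0.09762 m³/s
w_3 = (0.75 − 0.21)/2 = 0.27 m; q_3 = 0.54 × 0.66 × 0.27 = 0.09623 m³/s
w_4 = (1.04 − 0.47)/2 = 0.285 m; q_4 = 0.95 × 1.32 × 0.285 = 0.3574 m³/s
w_5 = (1.29 − 0.75)/2 = 0.27 m; q_5 = 0.98 × 1.42 × 0.27 = 0.3757 m³/s
w_6 = (1.74 − 1.04)/2 = 0.35 m; q_6 = 0.83 × 1.16 × 0.35 = 0.3370 m³/s
w_7 = (2.00 − 1.29)/2 = 0.355 m; q_7 = 0.85 × 0.68 × 0.355 = 0.2052 m³/s
w_8 = (2.24 − 1.74)/2 = 0.25 m; q_8 = 0.58 × 0.53 × 0.25 = 0.07685 m³/s
Stations 1, 9 contribute zero (depth or velocity is 0).
Q = Σ qᵢ = 1.546 m³/s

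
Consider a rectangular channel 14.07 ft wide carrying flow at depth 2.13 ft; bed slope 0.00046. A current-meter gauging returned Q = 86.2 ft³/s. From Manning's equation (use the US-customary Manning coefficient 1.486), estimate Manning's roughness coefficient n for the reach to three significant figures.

0.0154

A = b·y = 14.07 × 2.13 = 29.97 ft²
P = b + 2y = 14.07 + 2×2.13 = 18.33 ft
R = A/P = 29.97/18.33 = 1.635 ft
n = (1.486/Q)·A·R^(2/3)·S^(1/2) = (1.486/86.2) × 29.97 × 1.388 × 0.02145 = 0.01538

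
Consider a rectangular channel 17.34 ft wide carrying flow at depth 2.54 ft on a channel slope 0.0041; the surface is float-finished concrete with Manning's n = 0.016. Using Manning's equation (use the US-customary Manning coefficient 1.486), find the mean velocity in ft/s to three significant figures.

9.33 ft/s

A = b·y = 17.34 × 2.54 = 44.04 ft²
P = b + 2y = 17.34 + 2×2.54 = 22.42 ft
R = A/P = 44.04/22.42 = 1.964 ft
Q = (1.486/n)·A·R^(2/3)·S^(1/2) = (1.486/0.016) × 44.04 × 1.964^(2/3) × 0.0041^(1/2) = 410.8 ft³/s
V = Q/A = 410.8/44.04 = 9.328 ft/s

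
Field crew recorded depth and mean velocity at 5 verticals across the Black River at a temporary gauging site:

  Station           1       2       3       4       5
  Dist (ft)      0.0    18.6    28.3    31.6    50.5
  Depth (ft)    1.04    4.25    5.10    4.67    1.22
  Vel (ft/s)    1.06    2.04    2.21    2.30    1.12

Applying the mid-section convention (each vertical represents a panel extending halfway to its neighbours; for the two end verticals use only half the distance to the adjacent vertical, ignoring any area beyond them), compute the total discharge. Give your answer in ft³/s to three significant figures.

w_1 = (18.6 − 0.0)/2 = 9.3 ft; q_1 = 1.06 × 1.04 × 9.3 = 10.25 ft³/s
w_2 = (28.3 − 0.0)/2 = 14.15 ft; q_2 = 2.04 × 4.25 × 14.15 = 122.7 ft³/s
w_3 = (31.6 − 18.6)/2 = 6.5 ft; q_3 = 2.21 × 5.10 × 6.5 = 73.26 ft³/s
w_4 = (50.5 − 28.3)/2 = 11.1 ft; q_4 = 2.30 × 4.67 × 11.1 = 119.2 ft³/s
w_5 = (50.5 − 31.6)/2 = 9.45 ft; q_5 = 1.12 × 1.22 × 9.45 = 12.91 ft³/s
Q = Σ qᵢ = 338.3 ft³/s

338 ft³/s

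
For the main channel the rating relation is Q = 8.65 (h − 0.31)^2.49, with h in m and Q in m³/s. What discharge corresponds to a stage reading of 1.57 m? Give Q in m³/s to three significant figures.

Q = 8.65 × (1.57 − 0.31)^2.49 = 8.65 × 1.26^2.49 = 15.38 m³/s

15.4 m³/s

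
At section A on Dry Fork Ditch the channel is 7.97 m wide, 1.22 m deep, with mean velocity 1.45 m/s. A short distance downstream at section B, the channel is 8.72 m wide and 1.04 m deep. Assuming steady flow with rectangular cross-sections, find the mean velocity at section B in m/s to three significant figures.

Q = A₁V₁ = (7.97×1.22) × 1.45 = 14.10 m³/s
A₂ = 8.72 × 1.04 = 9.069 m²
V₂ = Q/A₂ = 14.10/9.069 = 1.555 m/s

1.55 m/s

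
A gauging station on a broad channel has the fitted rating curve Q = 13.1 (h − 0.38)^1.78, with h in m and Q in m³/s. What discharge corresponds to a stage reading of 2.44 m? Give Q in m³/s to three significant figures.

47.4 m³/s

Q = 13.1 × (2.44 − 0.38)^1.78 = 13.1 × 2.06^1.78 = 47.42 m³/s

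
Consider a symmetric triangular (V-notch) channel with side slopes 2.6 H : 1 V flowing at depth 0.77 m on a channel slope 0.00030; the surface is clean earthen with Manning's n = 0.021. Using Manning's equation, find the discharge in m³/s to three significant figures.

0.643 m³/s

A = z·y² = 2.6×0.77² = 1.542 m²
P = 2y√(1+z²) = 2×0.77×√(1+2.6²) = 4.290 m
R = A/P = 1.542/4.290 = 0.3593 m
Q = (1/n)·A·R^(2/3)·S^(1/2) = (1/0.021) × 1.542 × 0.3593^(2/3) × 0.00030^(1/2) = 0.6426 m³/s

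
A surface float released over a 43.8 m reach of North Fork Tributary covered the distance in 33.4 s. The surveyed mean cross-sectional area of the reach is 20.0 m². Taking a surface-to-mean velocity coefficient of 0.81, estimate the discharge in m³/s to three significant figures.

21.2 m³/s

v_surface = L / t̄ = 43.8 / 33.4 = 1.311 m/s
v_mean = 0.81 × 1.311 = 1.062 m/s
Q = A × v_mean = 20.0 × 1.062 = 21.24 m³/s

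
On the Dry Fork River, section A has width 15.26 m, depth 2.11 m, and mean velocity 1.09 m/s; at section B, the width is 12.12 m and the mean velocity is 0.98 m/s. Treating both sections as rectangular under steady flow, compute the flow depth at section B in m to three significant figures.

Q = A₁V₁ = (15.26×2.11) × 1.09 = 35.10 m³/s
d₂ = Q/(b₂ V₂) = 35.10/(12.12×0.98) = 2.955 m

2.95 m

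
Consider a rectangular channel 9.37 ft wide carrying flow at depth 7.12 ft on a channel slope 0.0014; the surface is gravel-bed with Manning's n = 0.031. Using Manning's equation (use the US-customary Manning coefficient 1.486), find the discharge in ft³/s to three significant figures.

A = b·y = 9.37 × 7.12 = 66.71 ft²
P = b + 2y = 9.37 + 2×7.12 = 23.61 ft
R = A/P = 66.71/23.61 = 2.826 ft
Q = (1.486/n)·A·R^(2/3)·S^(1/2) = (1.486/0.031) × 66.71 × 2.826^(2/3) × 0.0014^(1/2) = 239.2 ft³/s

239 ft³/s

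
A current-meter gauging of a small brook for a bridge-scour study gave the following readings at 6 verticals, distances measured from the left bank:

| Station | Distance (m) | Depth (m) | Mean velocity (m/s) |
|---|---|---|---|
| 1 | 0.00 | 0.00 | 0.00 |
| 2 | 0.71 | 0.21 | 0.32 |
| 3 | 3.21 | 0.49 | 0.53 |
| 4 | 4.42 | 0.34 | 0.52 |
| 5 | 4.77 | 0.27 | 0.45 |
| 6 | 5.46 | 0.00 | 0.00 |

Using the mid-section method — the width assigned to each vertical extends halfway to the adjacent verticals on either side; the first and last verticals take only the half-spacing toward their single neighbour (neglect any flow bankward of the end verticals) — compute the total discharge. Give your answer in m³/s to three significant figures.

0.791 m³/s

w_2 = (3.21 − 0.00)/2 = 1.605 m; q_2 = 0.32 × 0.21 × 1.605 = 0.1079 m³/s
w_3 = (4.42 − 0.71)/2 = 1.855 m; q_3 = 0.53 × 0.49 × 1.855 = 0.4817 m³/s
w_4 = (4.77 − 3.21)/2 = 0.78 m; q_4 = 0.52 × 0.34 × 0.78 = 0.1379 m³/s
w_5 = (5.46 − 4.42)/2 = 0.52 m; q_5 = 0.45 × 0.27 × 0.52 = 0.06318 m³/s
Stations 1, 6 contribute zero (depth or velocity is 0).
Q = Σ qᵢ = 0.7907 m³/s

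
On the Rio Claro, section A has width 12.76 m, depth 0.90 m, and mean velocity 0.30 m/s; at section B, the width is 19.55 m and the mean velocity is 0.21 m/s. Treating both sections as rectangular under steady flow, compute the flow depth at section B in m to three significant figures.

0.839 m

Q = A₁V₁ = (12.76×0.90) × 0.30 = 3.445 m³/s
d₂ = Q/(b₂ V₂) = 3.445/(19.55×0.21) = 0.8392 m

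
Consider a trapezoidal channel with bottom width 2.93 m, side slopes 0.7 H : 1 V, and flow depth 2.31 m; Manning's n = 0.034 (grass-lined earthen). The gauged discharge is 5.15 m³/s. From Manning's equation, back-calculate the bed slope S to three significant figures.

0.000212

A = (b + z·y)·y = (2.93 + 0.7×2.31)×2.31 = 10.50 m²
P = b + 2y√(1+z²) = 2.93 + 2×2.31×√(1+0.7²) = 8.569 m
R = A/P = 10.50/8.569 = 1.226 m
S = (Q·n / (1·A·R^(2/3)))² = (5.15×0.034 / (1×10.50×1.145))² = 0.0002119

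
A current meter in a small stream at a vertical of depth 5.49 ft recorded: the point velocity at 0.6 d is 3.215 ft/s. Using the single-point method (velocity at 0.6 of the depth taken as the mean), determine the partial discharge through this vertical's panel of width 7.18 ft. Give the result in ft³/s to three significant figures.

v̄ = v₀.₆ = 3.215 ft/s
q = v̄ × d × w = 3.215 × 5.49 × 7.18 = 126.7 ft³/s

127 ft³/s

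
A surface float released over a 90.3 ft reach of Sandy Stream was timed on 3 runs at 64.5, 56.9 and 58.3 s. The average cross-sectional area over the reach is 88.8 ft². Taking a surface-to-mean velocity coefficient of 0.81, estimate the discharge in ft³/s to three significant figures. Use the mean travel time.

t̄ = (64.5 + 56.9 + 58.3) / 3 = 59.9 s
v_surface = L / t̄ = 90.3 / 59.9 = 1.508 ft/s
v_mean = 0.81 × 1.508 = 1.221 ft/s
Q = A × v_mean = 88.8 × 1.221 = 108.4 ft³/s

108 ft³/s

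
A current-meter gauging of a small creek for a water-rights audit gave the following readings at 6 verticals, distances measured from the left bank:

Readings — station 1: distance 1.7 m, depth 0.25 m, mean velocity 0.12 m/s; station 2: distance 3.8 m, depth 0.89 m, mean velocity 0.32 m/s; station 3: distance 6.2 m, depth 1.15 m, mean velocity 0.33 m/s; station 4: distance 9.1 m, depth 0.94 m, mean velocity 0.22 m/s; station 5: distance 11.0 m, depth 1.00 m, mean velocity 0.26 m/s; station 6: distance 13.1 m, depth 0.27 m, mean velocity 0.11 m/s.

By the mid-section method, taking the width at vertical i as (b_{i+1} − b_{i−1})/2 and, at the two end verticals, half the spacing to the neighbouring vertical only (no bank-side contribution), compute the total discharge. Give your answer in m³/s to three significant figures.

2.73 m³/s

w_1 = (3.8 − 1.7)/2 = 1.05 m; q_1 = 0.12 × 0.25 × 1.05 = 0.03150 m³/s
w_2 = (6.2 − 1.7)/2 = 2.25 m; q_2 = 0.32 × 0.89 × 2.25 = 0.6408 m³/s
w_3 = (9.1 − 3.8)/2 = 2.65 m; q_3 = 0.33 × 1.15 × 2.65 = 1.006 m³/s
w_4 = (11.0 − 6.2)/2 = 2.4 m; q_4 = 0.22 × 0.94 × 2.4 = 0.4963 m³/s
w_5 = (13.1 − 9.1)/2 = 2 m; q_5 = 0.26 × 1.00 × 2 = 0.5200 m³/s
w_6 = (13.1 − 11.0)/2 = 1.05 m; q_6 = 0.11 × 0.27 × 1.05 = 0.03119 m³/s
Q = Σ qᵢ = 2.725 m³/s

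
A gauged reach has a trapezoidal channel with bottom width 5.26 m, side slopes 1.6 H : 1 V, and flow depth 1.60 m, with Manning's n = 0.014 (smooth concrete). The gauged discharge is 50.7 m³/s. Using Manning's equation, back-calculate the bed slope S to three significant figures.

0.00281

A = (b + z·y)·y = (5.26 + 1.6×1.60)×1.60 = 12.51 m²
P = b + 2y√(1+z²) = 5.26 + 2×1.60×√(1+1.6²) = 11.30 m
R = A/P = 12.51/11.30 = 1.107 m
S = (Q·n / (1·A·R^(2/3)))² = (50.7×0.014 / (1×12.51×1.070))² = 0.002809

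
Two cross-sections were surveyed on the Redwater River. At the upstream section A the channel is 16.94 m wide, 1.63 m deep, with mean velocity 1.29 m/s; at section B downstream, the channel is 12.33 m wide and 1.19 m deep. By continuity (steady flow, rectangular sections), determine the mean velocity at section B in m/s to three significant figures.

2.43 m/s

Q = A₁V₁ = (16.94×1.63) × 1.29 = 35.62 m³/s
A₂ = 12.33 × 1.19 = 14.67 m²
V₂ = Q/A₂ = 35.62/14.67 = 2.428 m/s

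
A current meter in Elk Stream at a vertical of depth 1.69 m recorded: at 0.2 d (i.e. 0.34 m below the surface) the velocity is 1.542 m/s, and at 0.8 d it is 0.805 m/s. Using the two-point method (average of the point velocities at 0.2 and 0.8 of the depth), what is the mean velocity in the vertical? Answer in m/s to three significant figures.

v̄ = (1.542 + 0.805) / 2 = 1.174 m/s

1.17 m/s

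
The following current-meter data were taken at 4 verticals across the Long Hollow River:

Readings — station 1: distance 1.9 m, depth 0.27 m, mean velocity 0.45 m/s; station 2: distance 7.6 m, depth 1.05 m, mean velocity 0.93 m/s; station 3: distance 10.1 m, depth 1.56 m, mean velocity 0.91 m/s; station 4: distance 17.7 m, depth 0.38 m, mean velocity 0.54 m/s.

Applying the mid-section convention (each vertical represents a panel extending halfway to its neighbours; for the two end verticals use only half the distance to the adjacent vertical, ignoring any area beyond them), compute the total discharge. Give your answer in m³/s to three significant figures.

w_1 = (7.6 − 1.9)/2 = 2.85 m; q_1 = 0.45 × 0.27 × 2.85 = 0.3463 m³/s
w_2 = (10.1 − 1.9)/2 = 4.1 m; q_2 = 0.93 × 1.05 × 4.1 = 4.004 m³/s
w_3 = (17.7 − 7.6)/2 = 5.05 m; q_3 = 0.91 × 1.56 × 5.05 = 7.169 m³/s
w_4 = (17.7 − 10.1)/2 = 3.8 m; q_4 = 0.54 × 0.38 × 3.8 = 0.7798 m³/s
Q = Σ qᵢ = 12.30 m³/s

12.3 m³/s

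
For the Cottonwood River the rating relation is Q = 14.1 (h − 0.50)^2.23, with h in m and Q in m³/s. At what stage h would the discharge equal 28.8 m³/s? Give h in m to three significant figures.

1.88 m

h − h₀ = (Q/C)^(1/b) = (28.8/14.1)^(1/2.23) = 1.377 m
h = 0.50 + 1.377 = 1.877 m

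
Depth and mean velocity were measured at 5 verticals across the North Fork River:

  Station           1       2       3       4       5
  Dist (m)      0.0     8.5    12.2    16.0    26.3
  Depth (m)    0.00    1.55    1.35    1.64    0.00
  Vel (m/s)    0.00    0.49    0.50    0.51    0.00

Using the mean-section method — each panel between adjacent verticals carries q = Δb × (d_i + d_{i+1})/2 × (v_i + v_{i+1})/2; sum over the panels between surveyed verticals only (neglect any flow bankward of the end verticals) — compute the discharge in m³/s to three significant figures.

9.29 m³/s

Panel 1-2: Δb = 8.5 m, d̄ = (0.00+1.55)/2 = 0.775, v̄ = (0.00+0.49)/2 = 0.245 → q = 8.5×0.775×0.245 = 1.614 m³/s
Panel 2-3: Δb = 3.7 m, d̄ = (1.55+1.35)/2 = 1.45, v̄ = (0.49+0.50)/2 = 0.495 → q = 3.7×1.45×0.495 = 2.656 m³/s
Panel 3-4: Δb = 3.8 m, d̄ = (1.35+1.64)/2 = 1.495, v̄ = (0.50+0.51)/2 = 0.505 → q = 3.8×1.495×0.505 = 2.869 m³/s
Panel 4-5: Δb = 10.3 m, d̄ = (1.64+0.00)/2 = 0.82, v̄ = (0.51+0.00)/2 = 0.255 → q = 10.3×0.82×0.255 = 2.154 m³/s
Q = Σ q = 9.292 m³/s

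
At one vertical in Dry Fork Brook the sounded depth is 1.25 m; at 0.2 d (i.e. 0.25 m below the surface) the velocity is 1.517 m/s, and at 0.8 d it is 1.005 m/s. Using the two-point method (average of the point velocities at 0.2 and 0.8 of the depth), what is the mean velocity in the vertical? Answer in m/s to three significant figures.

1.26 m/s

v̄ = (1.517 + 1.005) / 2 = 1.261 m/s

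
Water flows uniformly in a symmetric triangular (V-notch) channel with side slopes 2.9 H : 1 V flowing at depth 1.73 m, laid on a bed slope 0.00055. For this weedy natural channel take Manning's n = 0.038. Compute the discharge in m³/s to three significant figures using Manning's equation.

4.68 m³/s

A = z·y² = 2.9×1.73² = 8.679 m²
P = 2y√(1+z²) = 2×1.73×√(1+2.9²) = 10.61 m
R = A/P = 8.679/10.61 = 0.8177 m
Q = (1/n)·A·R^(2/3)·S^(1/2) = (1/0.038) × 8.679 × 0.8177^(2/3) × 0.00055^(1/2) = 4.684 m³/s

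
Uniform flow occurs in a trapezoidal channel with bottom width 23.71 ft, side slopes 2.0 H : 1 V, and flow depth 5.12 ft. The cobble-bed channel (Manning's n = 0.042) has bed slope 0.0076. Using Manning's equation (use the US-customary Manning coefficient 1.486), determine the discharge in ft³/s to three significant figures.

1290 ft³/s

A = (b + z·y)·y = (23.71 + 2.0×5.12)×5.12 = 173.8 ft²
P = b + 2y√(1+z²) = 23.71 + 2×5.12×√(1+2.0²) = 46.61 ft
R = A/P = 173.8/46.61 = 3.730 ft
Q = (1.486/n)·A·R^(2/3)·S^(1/2) = (1.486/0.042) × 173.8 × 3.730^(2/3) × 0.0076^(1/2) = 1289 ft³/s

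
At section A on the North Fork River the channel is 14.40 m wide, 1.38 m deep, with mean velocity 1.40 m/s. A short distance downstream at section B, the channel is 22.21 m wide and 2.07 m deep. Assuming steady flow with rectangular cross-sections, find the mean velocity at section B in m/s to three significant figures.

Q = A₁V₁ = (14.40×1.38) × 1.40 = 27.82 m³/s
A₂ = 22.21 × 2.07 = 45.97 m²
V₂ = Q/A₂ = 27.82/45.97 = 0.6051 m/s

0.605 m/s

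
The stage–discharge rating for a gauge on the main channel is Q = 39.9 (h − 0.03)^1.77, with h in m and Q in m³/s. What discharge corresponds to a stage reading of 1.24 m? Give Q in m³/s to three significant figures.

55.9 m³/s

Q = 39.9 × (1.24 − 0.03)^1.77 = 39.9 × 1.21^1.77 = 55.91 m³/s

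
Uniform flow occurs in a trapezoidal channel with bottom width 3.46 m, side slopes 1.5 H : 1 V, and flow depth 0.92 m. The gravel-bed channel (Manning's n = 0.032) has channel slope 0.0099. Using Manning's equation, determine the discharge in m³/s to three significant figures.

10.5 m³/s

A = (b + z·y)·y = (3.46 + 1.5×0.92)×0.92 = 4.453 m²
P = b + 2y√(1+z²) = 3.46 + 2×0.92×√(1+1.5²) = 6.777 m
R = A/P = 4.453/6.777 = 0.6570 m
Q = (1/n)·A·R^(2/3)·S^(1/2) = (1/0.032) × 4.453 × 0.6570^(2/3) × 0.0099^(1/2) = 10.46 m³/s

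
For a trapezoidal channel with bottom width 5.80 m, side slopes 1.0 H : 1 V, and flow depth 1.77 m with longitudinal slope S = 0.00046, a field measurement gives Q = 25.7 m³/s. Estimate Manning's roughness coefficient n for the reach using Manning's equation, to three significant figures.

A = (b + z·y)·y = (5.80 + 1.0×1.77)×1.77 = 13.40 m²
P = b + 2y√(1+z²) = 5.80 + 2×1.77×√(1+1.0²) = 10.81 m
R = A/P = 13.40/10.81 = 1.240 m
n = (1/Q)·A·R^(2/3)·S^(1/2) = (1/25.7) × 13.40 × 1.154 × 0.02145 = 0.01291

0.0129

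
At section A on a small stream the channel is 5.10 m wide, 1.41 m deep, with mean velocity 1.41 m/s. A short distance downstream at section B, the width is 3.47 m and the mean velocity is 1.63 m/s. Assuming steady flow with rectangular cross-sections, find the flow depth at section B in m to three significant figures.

1.79 m

Q = A₁V₁ = (5.10×1.41) × 1.41 = 10.14 m³/s
d₂ = Q/(b₂ V₂) = 10.14/(3.47×1.63) = 1.793 m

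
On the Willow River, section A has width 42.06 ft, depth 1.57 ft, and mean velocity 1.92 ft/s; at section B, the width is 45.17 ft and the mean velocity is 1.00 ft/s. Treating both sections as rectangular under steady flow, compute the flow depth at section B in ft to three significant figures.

Q = A₁V₁ = (42.06×1.57) × 1.92 = 126.8 ft³/s
d₂ = Q/(b₂ V₂) = 126.8/(45.17×1.00) = 2.807 ft

2.81 ft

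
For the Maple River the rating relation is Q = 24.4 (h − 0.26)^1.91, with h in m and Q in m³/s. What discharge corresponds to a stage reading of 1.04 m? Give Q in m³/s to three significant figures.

Q = 24.4 × (1.04 − 0.26)^1.91 = 24.4 × 0.78^1.91 = 15.18 m³/s

15.2 m³/s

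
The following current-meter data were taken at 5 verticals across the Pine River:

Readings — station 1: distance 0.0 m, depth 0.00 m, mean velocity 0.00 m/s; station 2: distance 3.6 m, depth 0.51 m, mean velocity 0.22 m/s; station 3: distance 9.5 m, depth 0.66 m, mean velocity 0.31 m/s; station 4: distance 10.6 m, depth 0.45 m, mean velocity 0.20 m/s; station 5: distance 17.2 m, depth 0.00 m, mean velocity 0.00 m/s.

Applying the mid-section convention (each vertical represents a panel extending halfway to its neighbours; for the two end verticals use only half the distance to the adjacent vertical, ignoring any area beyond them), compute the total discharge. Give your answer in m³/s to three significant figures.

w_2 = (9.5 − 0.0)/2 = 4.75 m; q_2 = 0.22 × 0.51 × 4.75 = 0.5330 m³/s
w_3 = (10.6 − 3.6)/2 = 3.5 m; q_3 = 0.31 × 0.66 × 3.5 = 0.7161 m³/s
w_4 = (17.2 − 9.5)/2 = 3.85 m; q_4 = 0.20 × 0.45 × 3.85 = 0.3465 m³/s
Stations 1, 5 contribute zero (depth or velocity is 0).
Q = Σ qᵢ = 1.596 m³/s

1.60 m³/s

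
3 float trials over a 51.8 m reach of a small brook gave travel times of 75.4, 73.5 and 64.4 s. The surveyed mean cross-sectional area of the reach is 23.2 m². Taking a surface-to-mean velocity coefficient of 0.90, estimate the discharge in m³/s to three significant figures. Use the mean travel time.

t̄ = (75.4 + 73.5 + 64.4) / 3 = 71.1 s
v_surface = L / t̄ = 51.8 / 71.1 = 0.7286 m/s
v_mean = 0.90 × 0.7286 = 0.6557 m/s
Q = A × v_mean = 23.2 × 0.6557 = 15.21 m³/s

15.2 m³/s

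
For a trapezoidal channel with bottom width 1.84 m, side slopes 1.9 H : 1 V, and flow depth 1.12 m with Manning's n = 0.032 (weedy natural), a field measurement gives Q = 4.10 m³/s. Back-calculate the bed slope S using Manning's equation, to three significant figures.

A = (b + z·y)·y = (1.84 + 1.9×1.12)×1.12 = 4.444 m²
P = b + 2y√(1+z²) = 1.84 + 2×1.12×√(1+1.9²) = 6.649 m
R = A/P = 4.444/6.649 = 0.6683 m
S = (Q·n / (1·A·R^(2/3)))² = (4.10×0.032 / (1×4.444×0.7644))² = 0.001491

0.00149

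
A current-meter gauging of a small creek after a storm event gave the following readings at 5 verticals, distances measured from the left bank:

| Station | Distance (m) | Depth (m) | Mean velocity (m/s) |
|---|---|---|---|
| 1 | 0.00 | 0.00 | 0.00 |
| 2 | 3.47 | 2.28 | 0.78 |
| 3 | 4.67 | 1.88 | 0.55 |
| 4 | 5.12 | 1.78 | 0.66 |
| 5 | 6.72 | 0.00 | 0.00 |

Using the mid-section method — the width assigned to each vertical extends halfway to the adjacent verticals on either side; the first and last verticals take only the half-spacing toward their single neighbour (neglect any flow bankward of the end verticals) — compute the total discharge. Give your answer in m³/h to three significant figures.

22400 m³/h

w_2 = (4.67 − 0.00)/2 = 2.335 m; q_2 = 0.78 × 2.28 × 2.335 = 4.153 m³/s
w_3 = (5.12 − 3.47)/2 = 0.825 m; q_3 = 0.55 × 1.88 × 0.825 = 0.8531 m³/s
w_4 = (6.72 − 4.67)/2 = 1.025 m; q_4 = 0.66 × 1.78 × 1.025 = 1.204 m³/s
Stations 1, 5 contribute zero (depth or velocity is 0).
Q = Σ qᵢ = 6.210 m³/s
= 6.210 × 3600 = 22360 m³/h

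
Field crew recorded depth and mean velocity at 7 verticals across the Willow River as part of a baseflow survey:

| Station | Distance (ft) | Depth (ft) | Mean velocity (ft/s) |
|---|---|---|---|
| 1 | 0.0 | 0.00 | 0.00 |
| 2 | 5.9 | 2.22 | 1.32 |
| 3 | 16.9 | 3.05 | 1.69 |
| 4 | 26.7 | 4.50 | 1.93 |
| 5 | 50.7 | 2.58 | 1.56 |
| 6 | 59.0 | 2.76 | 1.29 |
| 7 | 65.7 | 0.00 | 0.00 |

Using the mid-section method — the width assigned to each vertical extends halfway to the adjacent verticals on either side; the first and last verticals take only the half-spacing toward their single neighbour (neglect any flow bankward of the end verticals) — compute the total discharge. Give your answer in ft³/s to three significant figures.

w_2 = (16.9 − 0.0)/2 = 8.45 ft; q_2 = 1.32 × 2.22 × 8.45 = 24.76 ft³/s
w_3 = (26.7 − 5.9)/2 = 10.4 ft; q_3 = 1.69 × 3.05 × 10.4 = 53.61 ft³/s
w_4 = (50.7 − 16.9)/2 = 16.9 ft; q_4 = 1.93 × 4.50 × 16.9 = 146.8 ft³/s
w_5 = (59.0 − 26.7)/2 = 16.15 ft; q_5 = 1.56 × 2.58 × 16.15 = 65.00 ft³/s
w_6 = (65.7 − 50.7)/2 = 7.5 ft; q_6 = 1.29 × 2.76 × 7.5 = 26.70 ft³/s
Stations 1, 7 contribute zero (depth or velocity is 0).
Q = Σ qᵢ = 316.8 ft³/s

317 ft³/s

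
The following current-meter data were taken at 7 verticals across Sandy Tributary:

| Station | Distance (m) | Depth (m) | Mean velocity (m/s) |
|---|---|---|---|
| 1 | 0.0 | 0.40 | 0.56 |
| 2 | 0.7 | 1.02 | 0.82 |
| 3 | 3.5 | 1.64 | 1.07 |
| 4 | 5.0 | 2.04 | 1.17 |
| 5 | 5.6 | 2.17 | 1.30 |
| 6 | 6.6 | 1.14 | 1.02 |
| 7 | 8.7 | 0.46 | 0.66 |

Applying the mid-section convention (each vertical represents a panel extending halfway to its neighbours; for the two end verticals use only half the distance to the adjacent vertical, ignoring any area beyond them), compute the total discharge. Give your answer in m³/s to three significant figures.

w_1 = (0.7 − 0.0)/2 = 0.35 m; q_1 = 0.56 × 0.40 × 0.35 = 0.07840 m³/s
w_2 = (3.5 − 0.0)/2 = 1.75 m; q_2 = 0.82 × 1.02 × 1.75 = 1.464 m³/s
w_3 = (5.0 − 0.7)/2 = 2.15 m; q_3 = 1.07 × 1.64 × 2.15 = 3.773 m³/s
w_4 = (5.6 − 3.5)/2 = 1.05 m; q_4 = 1.17 × 2.04 × 1.05 = 2.506 m³/s
w_5 = (6.6 − 5.0)/2 = 0.8 m; q_5 = 1.30 × 2.17 × 0.8 = 2.257 m³/s
w_6 = (8.7 − 5.6)/2 = 1.55 m; q_6 = 1.02 × 1.14 × 1.55 = 1.802 m³/s
w_7 = (8.7 − 6.6)/2 = 1.05 m; q_7 = 0.66 × 0.46 × 1.05 = 0.3188 m³/s
Q = Σ qᵢ = 12.20 m³/s

12.2 m³/s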